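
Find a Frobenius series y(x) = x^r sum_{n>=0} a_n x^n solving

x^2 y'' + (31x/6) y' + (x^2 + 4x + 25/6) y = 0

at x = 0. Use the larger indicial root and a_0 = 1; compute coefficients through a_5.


Write in Frobenius form y'' + (p(x)/x) y' + (q(x)/x^2) y = 0:
  p(x) = 31/6,  q(x) = x^2 + 4x + 25/6.
Indicial equation: r(r-1) + (31/6) r + (25/6) = 0 -> roots r_1 = -5/3, r_2 = -5/2.
Take r = r_1 = -5/3. Let y(x) = x^r sum_{n>=0} a_n x^n with a_0 = 1.
Substitute y = x^r sum a_n x^n and match x^{r+n}. The recurrence is
  D(n) a_n + 4 a_{n-1} + 1 a_{n-2} = 0,  where D(n) = (r+n)(r+n-1) + (31/6)(r+n) + (25/6).
  a_n = [-4 a_{n-1} - 1 a_{n-2}] / D(n).
Since the indicial polynomial factors as (r - r_1)(r - r_2), D(n) = (r_1 + n - r_1)(r_1 + n - r_2) = n(n + 5/6).
Evaluating step by step (a_0 = 1):
  n = 1: D(1) = 1(1 + 5/6) = 11/6; numerator = -4(1) = -4; a_1 = (-4)/(11/6) = -24/11
  n = 2: D(2) = 2(2 + 5/6) = 17/3; numerator = -4(-24/11) - 1(1) = 85/11; a_2 = (85/11)/(17/3) = 15/11
  n = 3: D(3) = 3(3 + 5/6) = 23/2; numerator = -4(15/11) - 1(-24/11) = -36/11; a_3 = (-36/11)/(23/2) = -72/253
  n = 4: D(4) = 4(4 + 5/6) = 58/3; numerator = -4(-72/253) - 1(15/11) = -57/253; a_4 = (-57/253)/(58/3) = -171/14674
  n = 5: D(5) = 5(5 + 5/6) = 175/6; numerator = -4(-171/14674) - 1(-72/253) = 2430/7337; a_5 = (2430/7337)/(175/6) = 2916/256795

r = -5/3; a_0 = 1; a_1 = -24/11; a_2 = 15/11; a_3 = -72/253; a_4 = -171/14674; a_5 = 2916/256795


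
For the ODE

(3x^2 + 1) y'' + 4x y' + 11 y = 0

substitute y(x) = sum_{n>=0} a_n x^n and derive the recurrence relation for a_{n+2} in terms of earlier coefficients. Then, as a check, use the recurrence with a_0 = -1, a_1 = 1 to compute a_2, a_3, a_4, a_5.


Substitute y = sum_n a_n x^n.
(1 + 3 x^2) y'' contributes (n+2)(n+1) a_{n+2} + 3 n(n-1) a_n at x^n.
4 x y'(x) contributes 4 n a_n at x^n.
11 y(x) contributes 11 a_n at x^n.
Matching x^n: (n+2)(n+1) a_{n+2} + (3 n(n-1) + 4 n + 11) a_n = 0.
Thus a_{n+2} = (-3 n(n-1) - 4 n - 11) / ((n+1)(n+2)) * a_n.

Check with a_0 = -1, a_1 = 1 (apply the recurrence for n = 0, 1, 2, 3): a_0 = -1, a_1 = 1, a_2 = 11/2, a_3 = -5/2, a_4 = -275/24, a_5 = 41/8.

a_(n+2) = (-3 n(n-1) - 4 n - 11) / ((n+1)(n+2)) * a_n; check: a_0 = -1, a_1 = 1, a_2 = 11/2, a_3 = -5/2, a_4 = -275/24, a_5 = 41/8


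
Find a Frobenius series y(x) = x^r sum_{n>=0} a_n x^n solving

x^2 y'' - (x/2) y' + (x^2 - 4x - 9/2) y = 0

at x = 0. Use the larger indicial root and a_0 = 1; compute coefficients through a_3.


Write in Frobenius form y'' + (p(x)/x) y' + (q(x)/x^2) y = 0:
  p(x) = -1/2,  q(x) = x^2 - 4x - 9/2.
Indicial equation: r(r-1) + (-1/2) r + (-9/2) = 0 -> roots r_1 = 3, r_2 = -3/2.
Take r = r_1 = 3. Let y(x) = x^r sum_{n>=0} a_n x^n with a_0 = 1.
Substitute y = x^r sum a_n x^n and match x^{r+n}. The recurrence is
  D(n) a_n - 4 a_{n-1} + 1 a_{n-2} = 0,  where D(n) = (r+n)(r+n-1) + (-1/2)(r+n) + (-9/2).
  a_n = [4 a_{n-1} - 1 a_{n-2}] / D(n).
Since the indicial polynomial factors as (r - r_1)(r - r_2), D(n) = (r_1 + n - r_1)(r_1 + n - r_2) = n(n + 9/2).
Evaluating step by step (a_0 = 1):
  n = 1: D(1) = 1(1 + 9/2) = 11/2; numerator = 4(1) = 4; a_1 = (4)/(11/2) = 8/11
  n = 2: D(2) = 2(2 + 9/2) = 13; numerator = 4(8/11) - 1(1) = 21/11; a_2 = (21/11)/(13) = 21/143
  n = 3: D(3) = 3(3 + 9/2) = 45/2; numerator = 4(21/143) - 1(8/11) = -20/143; a_3 = (-20/143)/(45/2) = -8/1287

r = 3; a_0 = 1; a_1 = 8/11; a_2 = 21/143; a_3 = -8/1287


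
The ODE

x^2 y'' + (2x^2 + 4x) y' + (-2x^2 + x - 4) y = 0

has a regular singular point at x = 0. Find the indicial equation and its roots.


Divide by x^2 to reach normal form y'' + P_1(x) y' + P_2(x) y = 0 with P_1(x) = 2 + 4/x and P_2(x) = -2 + 1/x - 4/x^2.
x = 0 is a singular point because the y'-coefficient 2 + 4/x has a pole at x = 0 and the y-coefficient -2 + 1/x - 4/x^2 has a pole at x = 0.
It is a regular singular point because x P_1(x) = p(x) = 2x + 4 and x^2 P_2(x) = q(x) = -2x^2 + x - 4 are polynomials, hence analytic at x = 0.
p(0) = 4,  q(0) = -4.
Indicial equation: r(r-1) + p(0) r + q(0) = 0, i.e. r^2 + (p(0) - 1) r + q(0) = 0, i.e. r^2 + 3 r - 4 = 0.
Discriminant: (3)^2 - 4(-4) = 25, so r = (-3 ± 5)/2.
Solving: r_1 = 1, r_2 = -4.

indicial: r^2 + 3 r - 4 = 0; roots r_1 = 1, r_2 = -4


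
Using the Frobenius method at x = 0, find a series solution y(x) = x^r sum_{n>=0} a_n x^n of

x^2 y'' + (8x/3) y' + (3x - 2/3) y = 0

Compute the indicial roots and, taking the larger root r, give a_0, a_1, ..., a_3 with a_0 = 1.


Write in Frobenius form y'' + (p(x)/x) y' + (q(x)/x^2) y = 0:
  p(x) = 8/3,  q(x) = 3x - 2/3.
Indicial equation: r(r-1) + (8/3) r + (-2/3) = 0 -> roots r_1 = 1/3, r_2 = -2.
Take r = r_1 = 1/3. Let y(x) = x^r sum_{n>=0} a_n x^n with a_0 = 1.
Substitute y = x^r sum a_n x^n and match x^{r+n}. The recurrence is
  D(n) a_n + 3 a_{n-1} = 0,  where D(n) = (r+n)(r+n-1) + (8/3)(r+n) + (-2/3).
  a_n = -3 / D(n) * a_{n-1}.
Since the indicial polynomial factors as (r - r_1)(r - r_2), D(n) = (r_1 + n - r_1)(r_1 + n - r_2) = n(n + 7/3).
Evaluating step by step (a_0 = 1):
  n = 1: D(1) = 1(1 + 7/3) = 10/3; numerator = -3(1) = -3; a_1 = (-3)/(10/3) = -9/10
  n = 2: D(2) = 2(2 + 7/3) = 26/3; numerator = -3(-9/10) = 27/10; a_2 = (27/10)/(26/3) = 81/260
  n = 3: D(3) = 3(3 + 7/3) = 16; numerator = -3(81/260) = -243/260; a_3 = (-243/260)/(16) = -243/4160

r = 1/3; a_0 = 1; a_1 = -9/10; a_2 = 81/260; a_3 = -243/4160


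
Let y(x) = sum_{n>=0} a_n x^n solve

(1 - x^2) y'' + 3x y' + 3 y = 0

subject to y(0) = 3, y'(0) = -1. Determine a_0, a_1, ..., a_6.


Ansatz: y(x) = sum_{n>=0} a_n x^n, so y'(x) = sum_{n>=1} n a_n x^(n-1) and y''(x) = sum_{n>=2} n(n-1) a_n x^(n-2).
Substitute into P(x) y'' + Q(x) y' + R(x) y = 0 with P(x) = 1 - x^2, Q(x) = 3x, R(x) = 3, and match powers of x.
Initial conditions: a_0 = 3, a_1 = -1.
Setting the coefficient of each power of x to zero and solving order by order (substituting the coefficients already found):
  x^0: 2 a_2 + 3 a_0 = 0  ->  2 a_2 = -3 a_0 = -9  ->  a_2 = -9/2
  x^1: 6 a_3 + 6 a_1 = 0  ->  6 a_3 = -6 a_1 = 6  ->  a_3 = 1
  x^2: 12 a_4 + 7 a_2 = 0  ->  12 a_4 = -7 a_2 = 63/2  ->  a_4 = 21/8
  x^3: 20 a_5 + 6 a_3 = 0  ->  20 a_5 = -6 a_3 = -6  ->  a_5 = -3/10
  x^4: 30 a_6 + 3 a_4 = 0  ->  30 a_6 = -3 a_4 = -63/8  ->  a_6 = -21/80
Truncated series: y(x) = 3 - x - (9/2) x^2 + x^3 + (21/8) x^4 - (3/10) x^5 - (21/80) x^6 + O(x^7).

a_0 = 3; a_1 = -1; a_2 = -9/2; a_3 = 1; a_4 = 21/8; a_5 = -3/10; a_6 = -21/80


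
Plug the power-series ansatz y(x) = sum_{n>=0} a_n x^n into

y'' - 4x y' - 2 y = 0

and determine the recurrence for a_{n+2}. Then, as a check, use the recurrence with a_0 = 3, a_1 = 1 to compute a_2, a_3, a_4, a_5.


Substitute y = sum_n a_n x^n.
y''(x) has coefficient (n+2)(n+1) a_{n+2} at x^n;
-4 x y'(x) has coefficient -4 n a_n at x^n (shift);
-2 y(x) has coefficient -2 a_n at x^n.
Matching x^n: (n+2)(n+1) a_{n+2} + (-4n - 2) a_n = 0.
Thus a_{n+2} = (4n + 2) / ((n+1)(n+2)) * a_n.

Check with a_0 = 3, a_1 = 1 (apply the recurrence for n = 0, 1, 2, 3): a_0 = 3, a_1 = 1, a_2 = 3, a_3 = 1, a_4 = 5/2, a_5 = 7/10.

a_(n+2) = (4n + 2) / ((n+1)(n+2)) * a_n; check: a_0 = 3, a_1 = 1, a_2 = 3, a_3 = 1, a_4 = 5/2, a_5 = 7/10


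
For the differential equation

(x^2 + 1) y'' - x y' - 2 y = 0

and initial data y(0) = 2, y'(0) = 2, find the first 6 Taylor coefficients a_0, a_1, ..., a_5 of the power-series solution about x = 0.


Ansatz: y(x) = sum_{n>=0} a_n x^n, so y'(x) = sum_{n>=1} n a_n x^(n-1) and y''(x) = sum_{n>=2} n(n-1) a_n x^(n-2).
Substitute into P(x) y'' + Q(x) y' + R(x) y = 0 with P(x) = x^2 + 1, Q(x) = -x, R(x) = -2, and match powers of x.
Initial conditions: a_0 = 2, a_1 = 2.
Setting the coefficient of each power of x to zero and solving order by order (substituting the coefficients already found):
  x^0: 2 a_2 - 2 a_0 = 0  ->  2 a_2 = 2 a_0 = 4  ->  a_2 = 2
  x^1: 6 a_3 - 3 a_1 = 0  ->  6 a_3 = 3 a_1 = 6  ->  a_3 = 1
  x^2: 12 a_4 - 2 a_2 = 0  ->  12 a_4 = 2 a_2 = 4  ->  a_4 = 1/3
  x^3: 20 a_5 + a_3 = 0  ->  20 a_5 = -a_3 = -1  ->  a_5 = -1/20
Truncated series: y(x) = 2 + 2 x + 2 x^2 + x^3 + (1/3) x^4 - (1/20) x^5 + O(x^6).

a_0 = 2; a_1 = 2; a_2 = 2; a_3 = 1; a_4 = 1/3; a_5 = -1/20


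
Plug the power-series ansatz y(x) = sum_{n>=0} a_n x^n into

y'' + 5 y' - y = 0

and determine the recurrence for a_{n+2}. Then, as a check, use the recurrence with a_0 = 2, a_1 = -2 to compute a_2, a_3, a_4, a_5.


Substitute y = sum_n a_n x^n.
y''(x) has coefficient (n+2)(n+1) a_{n+2} at x^n;
5 y'(x) has coefficient 5 (n+1) a_{n+1} at x^n;
-y(x) has coefficient -1 a_n at x^n.
Matching x^n: (n+2)(n+1) a_{n+2} + 5 (n+1) a_{n+1} - 1 a_n = 0.
Thus a_{n+2} = [-5 (n+1) a_{n+1} + 1 a_n] / ((n+1)(n+2)).

Check with a_0 = 2, a_1 = -2 (apply the recurrence for n = 0, 1, 2, 3): a_0 = 2, a_1 = -2, a_2 = 6, a_3 = -31/3, a_4 = 161/12, a_5 = -209/15.

a_(n+2) = [-5 (n+1) a_(n+1) + 1 a_n] / ((n+1)(n+2)); check: a_0 = 2, a_1 = -2, a_2 = 6, a_3 = -31/3, a_4 = 161/12, a_5 = -209/15


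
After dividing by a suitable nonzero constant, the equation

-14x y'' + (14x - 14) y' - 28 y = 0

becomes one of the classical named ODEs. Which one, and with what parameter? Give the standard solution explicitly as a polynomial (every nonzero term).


All three coefficients share the factor -14; dividing through by -14 gives  x y'' + (1 - x) y' + 2 y = 0.
This matches the Laguerre equation x y'' + (1 - x) y' + n y = 0 with n = 2; the polynomial solution is L_2(x).
With y = sum_k a_k x^k, matching x^k gives (k+1)k a_{k+1} + (k+1) a_{k+1} - k a_k + n a_k = 0, i.e. (k+1)^2 a_{k+1} = (k - n) a_k = (k - 2) a_k. The right side vanishes at k = 2, so the series terminates at degree 2.
Standard normalization L_n(0) = 1 gives a_0 = 1. Work upward with a_{k+1} = (k - 2) a_k / (k+1)^2:
  a_1 = (0 - 2)(1) / 1^2 = -2/1 = -2
  a_2 = (1 - 2)(-2) / 2^2 = 2/4 = 1/2
Hence L_2(x) = x^2/2 - 2 x + 1.

L_2(x); series = x^2/2 - 2 x + 1


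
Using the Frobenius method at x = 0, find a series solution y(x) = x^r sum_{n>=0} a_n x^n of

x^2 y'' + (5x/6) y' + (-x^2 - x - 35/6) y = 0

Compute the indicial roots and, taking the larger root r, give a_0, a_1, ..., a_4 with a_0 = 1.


Write in Frobenius form y'' + (p(x)/x) y' + (q(x)/x^2) y = 0:
  p(x) = 5/6,  q(x) = -x^2 - x - 35/6.
Indicial equation: r(r-1) + (5/6) r + (-35/6) = 0 -> roots r_1 = 5/2, r_2 = -7/3.
Take r = r_1 = 5/2. Let y(x) = x^r sum_{n>=0} a_n x^n with a_0 = 1.
Substitute y = x^r sum a_n x^n and match x^{r+n}. The recurrence is
  D(n) a_n - 1 a_{n-1} - 1 a_{n-2} = 0,  where D(n) = (r+n)(r+n-1) + (5/6)(r+n) + (-35/6).
  a_n = [1 a_{n-1} + 1 a_{n-2}] / D(n).
Since the indicial polynomial factors as (r - r_1)(r - r_2), D(n) = (r_1 + n - r_1)(r_1 + n - r_2) = n(n + 29/6).
Evaluating step by step (a_0 = 1):
  n = 1: D(1) = 1(1 + 29/6) = 35/6; numerator = 1(1) = 1; a_1 = (1)/(35/6) = 6/35
  n = 2: D(2) = 2(2 + 29/6) = 41/3; numerator = 1(6/35) + 1(1) = 41/35; a_2 = (41/35)/(41/3) = 3/35
  n = 3: D(3) = 3(3 + 29/6) = 47/2; numerator = 1(3/35) + 1(6/35) = 9/35; a_3 = (9/35)/(47/2) = 18/1645
  n = 4: D(4) = 4(4 + 29/6) = 106/3; numerator = 1(18/1645) + 1(3/35) = 159/1645; a_4 = (159/1645)/(106/3) = 9/3290

r = 5/2; a_0 = 1; a_1 = 6/35; a_2 = 3/35; a_3 = 18/1645; a_4 = 9/3290


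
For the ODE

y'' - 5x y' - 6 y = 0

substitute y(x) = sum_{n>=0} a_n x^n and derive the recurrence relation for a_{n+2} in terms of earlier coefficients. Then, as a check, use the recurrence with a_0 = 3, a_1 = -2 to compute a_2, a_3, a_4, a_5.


Substitute y = sum_n a_n x^n.
y''(x) has coefficient (n+2)(n+1) a_{n+2} at x^n;
-5 x y'(x) has coefficient -5 n a_n at x^n (shift);
-6 y(x) has coefficient -6 a_n at x^n.
Matching x^n: (n+2)(n+1) a_{n+2} + (-5n - 6) a_n = 0.
Thus a_{n+2} = (5n + 6) / ((n+1)(n+2)) * a_n.

Check with a_0 = 3, a_1 = -2 (apply the recurrence for n = 0, 1, 2, 3): a_0 = 3, a_1 = -2, a_2 = 9, a_3 = -11/3, a_4 = 12, a_5 = -77/20.

a_(n+2) = (5n + 6) / ((n+1)(n+2)) * a_n; check: a_0 = 3, a_1 = -2, a_2 = 9, a_3 = -11/3, a_4 = 12, a_5 = -77/20


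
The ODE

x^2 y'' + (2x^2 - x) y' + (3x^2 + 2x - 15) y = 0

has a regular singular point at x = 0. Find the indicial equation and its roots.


Divide by x^2 to reach normal form y'' + P_1(x) y' + P_2(x) y = 0 with P_1(x) = 2 - 1/x and P_2(x) = 3 + 2/x - 15/x^2.
x = 0 is a singular point because the y'-coefficient 2 - 1/x has a pole at x = 0 and the y-coefficient 3 + 2/x - 15/x^2 has a pole at x = 0.
It is a regular singular point because x P_1(x) = p(x) = 2x - 1 and x^2 P_2(x) = q(x) = 3x^2 + 2x - 15 are polynomials, hence analytic at x = 0.
p(0) = -1,  q(0) = -15.
Indicial equation: r(r-1) + p(0) r + q(0) = 0, i.e. r^2 + (p(0) - 1) r + q(0) = 0, i.e. r^2 - 2 r - 15 = 0.
Discriminant: (-2)^2 - 4(-15) = 64, so r = (2 ± 8)/2.
Solving: r_1 = 5, r_2 = -3.

indicial: r^2 - 2 r - 15 = 0; roots r_1 = 5, r_2 = -3


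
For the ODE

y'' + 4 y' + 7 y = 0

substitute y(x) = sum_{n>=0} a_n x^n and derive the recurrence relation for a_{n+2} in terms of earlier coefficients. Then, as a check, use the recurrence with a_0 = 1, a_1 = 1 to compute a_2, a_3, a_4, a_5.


Substitute y = sum_n a_n x^n.
y''(x) has coefficient (n+2)(n+1) a_{n+2} at x^n;
4 y'(x) has coefficient 4 (n+1) a_{n+1} at x^n;
7 y(x) has coefficient 7 a_n at x^n.
Matching x^n: (n+2)(n+1) a_{n+2} + 4 (n+1) a_{n+1} + 7 a_n = 0.
Thus a_{n+2} = [-4 (n+1) a_{n+1} - 7 a_n] / ((n+1)(n+2)).

Check with a_0 = 1, a_1 = 1 (apply the recurrence for n = 0, 1, 2, 3): a_0 = 1, a_1 = 1, a_2 = -11/2, a_3 = 37/6, a_4 = -71/24, a_5 = 5/24.

a_(n+2) = [-4 (n+1) a_(n+1) - 7 a_n] / ((n+1)(n+2)); check: a_0 = 1, a_1 = 1, a_2 = -11/2, a_3 = 37/6, a_4 = -71/24, a_5 = 5/24


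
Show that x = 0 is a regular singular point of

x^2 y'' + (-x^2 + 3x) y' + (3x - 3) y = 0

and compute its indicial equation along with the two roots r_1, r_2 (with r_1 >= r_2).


Divide by x^2 to reach normal form y'' + P_1(x) y' + P_2(x) y = 0 with P_1(x) = -1 + 3/x and P_2(x) = 3/x - 3/x^2.
x = 0 is a singular point because the y'-coefficient -1 + 3/x has a pole at x = 0 and the y-coefficient 3/x - 3/x^2 has a pole at x = 0.
It is a regular singular point because x P_1(x) = p(x) = 3 - x and x^2 P_2(x) = q(x) = 3x - 3 are polynomials, hence analytic at x = 0.
p(0) = 3,  q(0) = -3.
Indicial equation: r(r-1) + p(0) r + q(0) = 0, i.e. r^2 + (p(0) - 1) r + q(0) = 0, i.e. r^2 + 2 r - 3 = 0.
Discriminant: (2)^2 - 4(-3) = 16, so r = (-2 ± 4)/2.
Solving: r_1 = 1, r_2 = -3.

indicial: r^2 + 2 r - 3 = 0; roots r_1 = 1, r_2 = -3


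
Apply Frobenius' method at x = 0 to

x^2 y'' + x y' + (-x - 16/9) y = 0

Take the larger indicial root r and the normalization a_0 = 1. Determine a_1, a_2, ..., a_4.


Write in Frobenius form y'' + (p(x)/x) y' + (q(x)/x^2) y = 0:
  p(x) = 1,  q(x) = -x - 16/9.
Indicial equation: r(r-1) + (1) r + (-16/9) = 0 -> roots r_1 = 4/3, r_2 = -4/3.
Take r = r_1 = 4/3. Let y(x) = x^r sum_{n>=0} a_n x^n with a_0 = 1.
Substitute y = x^r sum a_n x^n and match x^{r+n}. The recurrence is
  D(n) a_n - 1 a_{n-1} = 0,  where D(n) = (r+n)(r+n-1) + (1)(r+n) + (-16/9).
  a_n = 1 / D(n) * a_{n-1}.
Since the indicial polynomial factors as (r - r_1)(r - r_2), D(n) = (r_1 + n - r_1)(r_1 + n - r_2) = n(n + 8/3).
Evaluating step by step (a_0 = 1):
  n = 1: D(1) = 1(1 + 8/3) = 11/3; numerator = 1(1) = 1; a_1 = (1)/(11/3) = 3/11
  n = 2: D(2) = 2(2 + 8/3) = 28/3; numerator = 1(3/11) = 3/11; a_2 = (3/11)/(28/3) = 9/308
  n = 3: D(3) = 3(3 + 8/3) = 17; numerator = 1(9/308) = 9/308; a_3 = (9/308)/(17) = 9/5236
  n = 4: D(4) = 4(4 + 8/3) = 80/3; numerator = 1(9/5236) = 9/5236; a_4 = (9/5236)/(80/3) = 27/418880

r = 4/3; a_0 = 1; a_1 = 3/11; a_2 = 9/308; a_3 = 9/5236; a_4 = 27/418880


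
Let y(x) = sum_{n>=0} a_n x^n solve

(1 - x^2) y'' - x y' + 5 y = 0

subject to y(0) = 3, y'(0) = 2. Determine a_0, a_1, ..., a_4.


Ansatz: y(x) = sum_{n>=0} a_n x^n, so y'(x) = sum_{n>=1} n a_n x^(n-1) and y''(x) = sum_{n>=2} n(n-1) a_n x^(n-2).
Substitute into P(x) y'' + Q(x) y' + R(x) y = 0 with P(x) = 1 - x^2, Q(x) = -x, R(x) = 5, and match powers of x.
Initial conditions: a_0 = 3, a_1 = 2.
Setting the coefficient of each power of x to zero and solving order by order (substituting the coefficients already found):
  x^0: 2 a_2 + 5 a_0 = 0  ->  2 a_2 = -5 a_0 = -15  ->  a_2 = -15/2
  x^1: 6 a_3 + 4 a_1 = 0  ->  6 a_3 = -4 a_1 = -8  ->  a_3 = -4/3
  x^2: 12 a_4 + a_2 = 0  ->  12 a_4 = -a_2 = 15/2  ->  a_4 = 5/8
Truncated series: y(x) = 3 + 2 x - (15/2) x^2 - (4/3) x^3 + (5/8) x^4 + O(x^5).

a_0 = 3; a_1 = 2; a_2 = -15/2; a_3 = -4/3; a_4 = 5/8


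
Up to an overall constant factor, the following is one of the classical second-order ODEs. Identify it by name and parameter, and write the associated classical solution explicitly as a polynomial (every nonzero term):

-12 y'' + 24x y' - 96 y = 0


All three coefficients share the factor -12; dividing through by -12 gives  y'' - 2x y' + 8 y = 0.
This matches the Hermite equation y'' - 2x y' + 2n y = 0 with 2n = 8, so n = 4; the polynomial solution is H_4(x).
With y = sum_k a_k x^k, matching x^k gives (k+2)(k+1) a_{k+2} = 2(k - n) a_k = 2(k - 4) a_k. The right side vanishes at k = 4, so the series with the parity of 4 terminates at degree 4.
Standard normalization: leading coefficient of H_n is 2^n, so a_4 = 2^4 = 16. Work downward with a_k = (k+1)(k+2) a_{k+2} / (2(k - n)):
  a_2 = (3)(4)(16) / (2(2 - 4)) = 192/(-4) = -48
  a_0 = (1)(2)(-48) / (2(0 - 4)) = -96/(-8) = 12
Hence H_4(x) = 16 x^4 - 48 x^2 + 12.

H_4(x); series = 16 x^4 - 48 x^2 + 12


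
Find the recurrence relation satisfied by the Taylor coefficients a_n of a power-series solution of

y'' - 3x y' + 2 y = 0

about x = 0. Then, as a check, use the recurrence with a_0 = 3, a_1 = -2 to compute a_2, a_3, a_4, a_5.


Substitute y = sum_n a_n x^n.
y''(x) has coefficient (n+2)(n+1) a_{n+2} at x^n;
-3 x y'(x) has coefficient -3 n a_n at x^n (shift);
2 y(x) has coefficient 2 a_n at x^n.
Matching x^n: (n+2)(n+1) a_{n+2} + (-3n + 2) a_n = 0.
Thus a_{n+2} = (3n - 2) / ((n+1)(n+2)) * a_n.

Check with a_0 = 3, a_1 = -2 (apply the recurrence for n = 0, 1, 2, 3): a_0 = 3, a_1 = -2, a_2 = -3, a_3 = -1/3, a_4 = -1, a_5 = -7/60.

a_(n+2) = (3n - 2) / ((n+1)(n+2)) * a_n; check: a_0 = 3, a_1 = -2, a_2 = -3, a_3 = -1/3, a_4 = -1, a_5 = -7/60


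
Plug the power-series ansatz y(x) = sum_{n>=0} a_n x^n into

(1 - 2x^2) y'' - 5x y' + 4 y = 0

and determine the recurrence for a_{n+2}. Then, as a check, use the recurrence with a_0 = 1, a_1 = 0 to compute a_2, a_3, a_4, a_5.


Substitute y = sum_n a_n x^n.
(1 - 2 x^2) y'' contributes (n+2)(n+1) a_{n+2} - 2 n(n-1) a_n at x^n.
-5 x y'(x) contributes -5 n a_n at x^n.
4 y(x) contributes 4 a_n at x^n.
Matching x^n: (n+2)(n+1) a_{n+2} + (-2 n(n-1) - 5 n + 4) a_n = 0.
Thus a_{n+2} = (2 n(n-1) + 5 n - 4) / ((n+1)(n+2)) * a_n.

Check with a_0 = 1, a_1 = 0 (apply the recurrence for n = 0, 1, 2, 3): a_0 = 1, a_1 = 0, a_2 = -2, a_3 = 0, a_4 = -5/3, a_5 = 0.

a_(n+2) = (2 n(n-1) + 5 n - 4) / ((n+1)(n+2)) * a_n; check: a_0 = 1, a_1 = 0, a_2 = -2, a_3 = 0, a_4 = -5/3, a_5 = 0


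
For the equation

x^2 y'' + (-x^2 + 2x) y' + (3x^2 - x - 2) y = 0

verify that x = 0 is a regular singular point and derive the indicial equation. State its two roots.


Divide by x^2 to reach normal form y'' + P_1(x) y' + P_2(x) y = 0 with P_1(x) = -1 + 2/x and P_2(x) = 3 - 1/x - 2/x^2.
x = 0 is a singular point because the y'-coefficient -1 + 2/x has a pole at x = 0 and the y-coefficient 3 - 1/x - 2/x^2 has a pole at x = 0.
It is a regular singular point because x P_1(x) = p(x) = 2 - x and x^2 P_2(x) = q(x) = 3x^2 - x - 2 are polynomials, hence analytic at x = 0.
p(0) = 2,  q(0) = -2.
Indicial equation: r(r-1) + p(0) r + q(0) = 0, i.e. r^2 + (p(0) - 1) r + q(0) = 0, i.e. r^2 + 1 r - 2 = 0.
Discriminant: (1)^2 - 4(-2) = 9, so r = (-1 ± 3)/2.
Solving: r_1 = 1, r_2 = -2.

indicial: r^2 + 1 r - 2 = 0; roots r_1 = 1, r_2 = -2


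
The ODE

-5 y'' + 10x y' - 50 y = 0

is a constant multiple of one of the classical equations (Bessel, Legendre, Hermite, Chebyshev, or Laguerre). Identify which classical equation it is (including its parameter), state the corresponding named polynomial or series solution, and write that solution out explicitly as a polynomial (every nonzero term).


All three coefficients share the factor -5; dividing through by -5 gives  y'' - 2x y' + 10 y = 0.
This matches the Hermite equation y'' - 2x y' + 2n y = 0 with 2n = 10, so n = 5; the polynomial solution is H_5(x).
With y = sum_k a_k x^k, matching x^k gives (k+2)(k+1) a_{k+2} = 2(k - n) a_k = 2(k - 5) a_k. The right side vanishes at k = 5, so the series with the parity of 5 terminates at degree 5.
Standard normalization: leading coefficient of H_n is 2^n, so a_5 = 2^5 = 32. Work downward with a_k = (k+1)(k+2) a_{k+2} / (2(k - n)):
  a_3 = (4)(5)(32) / (2(3 - 5)) = 640/(-4) = -160
  a_1 = (2)(3)(-160) / (2(1 - 5)) = -960/(-8) = 120
Hence H_5(x) = 32 x^5 - 160 x^3 + 120 x.

H_5(x); series = 32 x^5 - 160 x^3 + 120 x


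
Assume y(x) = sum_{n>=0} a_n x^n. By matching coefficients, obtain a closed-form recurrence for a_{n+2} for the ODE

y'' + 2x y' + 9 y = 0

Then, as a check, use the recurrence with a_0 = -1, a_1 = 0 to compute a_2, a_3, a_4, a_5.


Substitute y = sum_n a_n x^n.
y''(x) has coefficient (n+2)(n+1) a_{n+2} at x^n;
2 x y'(x) has coefficient 2 n a_n at x^n (shift);
9 y(x) has coefficient 9 a_n at x^n.
Matching x^n: (n+2)(n+1) a_{n+2} + (2n + 9) a_n = 0.
Thus a_{n+2} = (-2n - 9) / ((n+1)(n+2)) * a_n.

Check with a_0 = -1, a_1 = 0 (apply the recurrence for n = 0, 1, 2, 3): a_0 = -1, a_1 = 0, a_2 = 9/2, a_3 = 0, a_4 = -39/8, a_5 = 0.

a_(n+2) = (-2n - 9) / ((n+1)(n+2)) * a_n; check: a_0 = -1, a_1 = 0, a_2 = 9/2, a_3 = 0, a_4 = -39/8, a_5 = 0


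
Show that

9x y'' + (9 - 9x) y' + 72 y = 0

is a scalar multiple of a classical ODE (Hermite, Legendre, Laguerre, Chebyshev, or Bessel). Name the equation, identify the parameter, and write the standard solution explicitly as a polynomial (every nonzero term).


All three coefficients share the factor 9; dividing through by 9 gives  x y'' + (1 - x) y' + 8 y = 0.
This matches the Laguerre equation x y'' + (1 - x) y' + n y = 0 with n = 8; the polynomial solution is L_8(x).
With y = sum_k a_k x^k, matching x^k gives (k+1)k a_{k+1} + (k+1) a_{k+1} - k a_k + n a_k = 0, i.e. (k+1)^2 a_{k+1} = (k - n) a_k = (k - 8) a_k. The right side vanishes at k = 8, so the series terminates at degree 8.
Standard normalization L_n(0) = 1 gives a_0 = 1. Work upward with a_{k+1} = (k - 8) a_k / (k+1)^2:
  a_1 = (0 - 8)(1) / 1^2 = -8/1 = -8
  a_2 = (1 - 8)(-8) / 2^2 = 56/4 = 14
  a_3 = (2 - 8)(14) / 3^2 = -84/9 = -28/3
  a_4 = (3 - 8)(-28/3) / 4^2 = (140/3)/16 = 35/12
  a_5 = (4 - 8)(35/12) / 5^2 = (-35/3)/25 = -7/15
  a_6 = (5 - 8)(-7/15) / 6^2 = (7/5)/36 = 7/180
  a_7 = (6 - 8)(7/180) / 7^2 = (-7/90)/49 = -1/630
  a_8 = (7 - 8)(-1/630) / 8^2 = (1/630)/64 = 1/40320
Hence L_8(x) = x^8/40320 - x^7/630 + 7 x^6/180 - 7 x^5/15 + 35 x^4/12 - 28 x^3/3 + 14 x^2 - 8 x + 1.

L_8(x); series = x^8/40320 - x^7/630 + 7 x^6/180 - 7 x^5/15 + 35 x^4/12 - 28 x^3/3 + 14 x^2 - 8 x + 1


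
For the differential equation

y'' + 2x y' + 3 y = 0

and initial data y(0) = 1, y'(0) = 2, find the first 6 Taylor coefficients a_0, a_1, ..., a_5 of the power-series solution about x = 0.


Ansatz: y(x) = sum_{n>=0} a_n x^n, so y'(x) = sum_{n>=1} n a_n x^(n-1) and y''(x) = sum_{n>=2} n(n-1) a_n x^(n-2).
Substitute into P(x) y'' + Q(x) y' + R(x) y = 0 with P(x) = 1, Q(x) = 2x, R(x) = 3, and match powers of x.
Initial conditions: a_0 = 1, a_1 = 2.
Setting the coefficient of each power of x to zero and solving order by order (substituting the coefficients already found):
  x^0: 2 a_2 + 3 a_0 = 0  ->  2 a_2 = -3 a_0 = -3  ->  a_2 = -3/2
  x^1: 6 a_3 + 5 a_1 = 0  ->  6 a_3 = -5 a_1 = -10  ->  a_3 = -5/3
  x^2: 12 a_4 + 7 a_2 = 0  ->  12 a_4 = -7 a_2 = 21/2  ->  a_4 = 7/8
  x^3: 20 a_5 + 9 a_3 = 0  ->  20 a_5 = -9 a_3 = 15  ->  a_5 = 3/4
Truncated series: y(x) = 1 + 2 x - (3/2) x^2 - (5/3) x^3 + (7/8) x^4 + (3/4) x^5 + O(x^6).

a_0 = 1; a_1 = 2; a_2 = -3/2; a_3 = -5/3; a_4 = 7/8; a_5 = 3/4


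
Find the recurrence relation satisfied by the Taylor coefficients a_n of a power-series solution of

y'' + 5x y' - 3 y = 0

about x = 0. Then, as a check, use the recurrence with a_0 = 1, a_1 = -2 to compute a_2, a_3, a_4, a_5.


Substitute y = sum_n a_n x^n.
y''(x) has coefficient (n+2)(n+1) a_{n+2} at x^n;
5 x y'(x) has coefficient 5 n a_n at x^n (shift);
-3 y(x) has coefficient -3 a_n at x^n.
Matching x^n: (n+2)(n+1) a_{n+2} + (5n - 3) a_n = 0.
Thus a_{n+2} = (-5n + 3) / ((n+1)(n+2)) * a_n.

Check with a_0 = 1, a_1 = -2 (apply the recurrence for n = 0, 1, 2, 3): a_0 = 1, a_1 = -2, a_2 = 3/2, a_3 = 2/3, a_4 = -7/8, a_5 = -2/5.

a_(n+2) = (-5n + 3) / ((n+1)(n+2)) * a_n; check: a_0 = 1, a_1 = -2, a_2 = 3/2, a_3 = 2/3, a_4 = -7/8, a_5 = -2/5


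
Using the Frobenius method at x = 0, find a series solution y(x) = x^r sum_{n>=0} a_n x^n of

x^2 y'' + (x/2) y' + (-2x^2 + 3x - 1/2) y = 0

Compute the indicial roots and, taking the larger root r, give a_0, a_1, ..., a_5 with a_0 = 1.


Write in Frobenius form y'' + (p(x)/x) y' + (q(x)/x^2) y = 0:
  p(x) = 1/2,  q(x) = -2x^2 + 3x - 1/2.
Indicial equation: r(r-1) + (1/2) r + (-1/2) = 0 -> roots r_1 = 1, r_2 = -1/2.
Take r = r_1 = 1. Let y(x) = x^r sum_{n>=0} a_n x^n with a_0 = 1.
Substitute y = x^r sum a_n x^n and match x^{r+n}. The recurrence is
  D(n) a_n + 3 a_{n-1} - 2 a_{n-2} = 0,  where D(n) = (r+n)(r+n-1) + (1/2)(r+n) + (-1/2).
  a_n = [-3 a_{n-1} + 2 a_{n-2}] / D(n).
Since the indicial polynomial factors as (r - r_1)(r - r_2), D(n) = (r_1 + n - r_1)(r_1 + n - r_2) = n(n + 3/2).
Evaluating step by step (a_0 = 1):
  n = 1: D(1) = 1(1 + 3/2) = 5/2; numerator = -3(1) = -3; a_1 = (-3)/(5/2) = -6/5
  n = 2: D(2) = 2(2 + 3/2) = 7; numerator = -3(-6/5) + 2(1) = 28/5; a_2 = (28/5)/(7) = 4/5
  n = 3: D(3) = 3(3 + 3/2) = 27/2; numerator = -3(4/5) + 2(-6/5) = -24/5; a_3 = (-24/5)/(27/2) = -16/45
  n = 4: D(4) = 4(4 + 3/2) = 22; numerator = -3(-16/45) + 2(4/5) = 8/3; a_4 = (8/3)/(22) = 4/33
  n = 5: D(5) = 5(5 + 3/2) = 65/2; numerator = -3(4/33) + 2(-16/45) = -532/495; a_5 = (-532/495)/(65/2) = -1064/32175

r = 1; a_0 = 1; a_1 = -6/5; a_2 = 4/5; a_3 = -16/45; a_4 = 4/33; a_5 = -1064/32175


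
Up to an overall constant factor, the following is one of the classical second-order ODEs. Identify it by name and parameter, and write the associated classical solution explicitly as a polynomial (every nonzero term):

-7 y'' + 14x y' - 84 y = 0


All three coefficients share the factor -7; dividing through by -7 gives  y'' - 2x y' + 12 y = 0.
This matches the Hermite equation y'' - 2x y' + 2n y = 0 with 2n = 12, so n = 6; the polynomial solution is H_6(x).
With y = sum_k a_k x^k, matching x^k gives (k+2)(k+1) a_{k+2} = 2(k - n) a_k = 2(k - 6) a_k. The right side vanishes at k = 6, so the series with the parity of 6 terminates at degree 6.
Standard normalization: leading coefficient of H_n is 2^n, so a_6 = 2^6 = 64. Work downward with a_k = (k+1)(k+2) a_{k+2} / (2(k - n)):
  a_4 = (5)(6)(64) / (2(4 - 6)) = 1920/(-4) = -480
  a_2 = (3)(4)(-480) / (2(2 - 6)) = -5760/(-8) = 720
  a_0 = (1)(2)(720) / (2(0 - 6)) = 1440/(-12) = -120
Hence H_6(x) = 64 x^6 - 480 x^4 + 720 x^2 - 120.

H_6(x); series = 64 x^6 - 480 x^4 + 720 x^2 - 120


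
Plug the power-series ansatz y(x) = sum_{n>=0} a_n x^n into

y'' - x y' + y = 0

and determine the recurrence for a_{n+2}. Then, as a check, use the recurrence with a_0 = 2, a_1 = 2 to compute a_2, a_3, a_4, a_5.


Substitute y = sum_n a_n x^n.
y''(x) has coefficient (n+2)(n+1) a_{n+2} at x^n;
-x y'(x) has coefficient -n a_n at x^n (shift);
y(x) has coefficient 1 a_n at x^n.
Matching x^n: (n+2)(n+1) a_{n+2} + (-n + 1) a_n = 0.
Thus a_{n+2} = (n - 1) / ((n+1)(n+2)) * a_n.

Check with a_0 = 2, a_1 = 2 (apply the recurrence for n = 0, 1, 2, 3): a_0 = 2, a_1 = 2, a_2 = -1, a_3 = 0, a_4 = -1/12, a_5 = 0.

a_(n+2) = (n - 1) / ((n+1)(n+2)) * a_n; check: a_0 = 2, a_1 = 2, a_2 = -1, a_3 = 0, a_4 = -1/12, a_5 = 0


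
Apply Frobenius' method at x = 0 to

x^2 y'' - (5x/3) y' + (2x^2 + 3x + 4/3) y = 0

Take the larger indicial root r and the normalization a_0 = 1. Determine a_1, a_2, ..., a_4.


Write in Frobenius form y'' + (p(x)/x) y' + (q(x)/x^2) y = 0:
  p(x) = -5/3,  q(x) = 2x^2 + 3x + 4/3.
Indicial equation: r(r-1) + (-5/3) r + (4/3) = 0 -> roots r_1 = 2, r_2 = 2/3.
Take r = r_1 = 2. Let y(x) = x^r sum_{n>=0} a_n x^n with a_0 = 1.
Substitute y = x^r sum a_n x^n and match x^{r+n}. The recurrence is
  D(n) a_n + 3 a_{n-1} + 2 a_{n-2} = 0,  where D(n) = (r+n)(r+n-1) + (-5/3)(r+n) + (4/3).
  a_n = [-3 a_{n-1} - 2 a_{n-2}] / D(n).
Since the indicial polynomial factors as (r - r_1)(r - r_2), D(n) = (r_1 + n - r_1)(r_1 + n - r_2) = n(n + 4/3).
Evaluating step by step (a_0 = 1):
  n = 1: D(1) = 1(1 + 4/3) = 7/3; numerator = -3(1) = -3; a_1 = (-3)/(7/3) = -9/7
  n = 2: D(2) = 2(2 + 4/3) = 20/3; numerator = -3(-9/7) - 2(1) = 13/7; a_2 = (13/7)/(20/3) = 39/140
  n = 3: D(3) = 3(3 + 4/3) = 13; numerator = -3(39/140) - 2(-9/7) = 243/140; a_3 = (243/140)/(13) = 243/1820
  n = 4: D(4) = 4(4 + 4/3) = 64/3; numerator = -3(243/1820) - 2(39/140) = -249/260; a_4 = (-249/260)/(64/3) = -747/16640

r = 2; a_0 = 1; a_1 = -9/7; a_2 = 39/140; a_3 = 243/1820; a_4 = -747/16640


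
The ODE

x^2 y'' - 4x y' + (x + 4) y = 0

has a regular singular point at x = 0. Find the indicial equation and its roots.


Divide by x^2 to reach normal form y'' + P_1(x) y' + P_2(x) y = 0 with P_1(x) = -4/x and P_2(x) = 1/x + 4/x^2.
x = 0 is a singular point because the y'-coefficient -4/x has a pole at x = 0 and the y-coefficient 1/x + 4/x^2 has a pole at x = 0.
It is a regular singular point because x P_1(x) = p(x) = -4 and x^2 P_2(x) = q(x) = x + 4 are polynomials, hence analytic at x = 0.
p(0) = -4,  q(0) = 4.
Indicial equation: r(r-1) + p(0) r + q(0) = 0, i.e. r^2 + (p(0) - 1) r + q(0) = 0, i.e. r^2 - 5 r + 4 = 0.
Discriminant: (-5)^2 - 4(4) = 9, so r = (5 ± 3)/2.
Solving: r_1 = 4, r_2 = 1.

indicial: r^2 - 5 r + 4 = 0; roots r_1 = 4, r_2 = 1


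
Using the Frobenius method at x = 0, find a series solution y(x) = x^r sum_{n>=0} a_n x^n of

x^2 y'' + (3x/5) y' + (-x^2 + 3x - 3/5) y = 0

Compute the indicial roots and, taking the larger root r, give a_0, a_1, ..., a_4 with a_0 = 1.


Write in Frobenius form y'' + (p(x)/x) y' + (q(x)/x^2) y = 0:
  p(x) = 3/5,  q(x) = -x^2 + 3x - 3/5.
Indicial equation: r(r-1) + (3/5) r + (-3/5) = 0 -> roots r_1 = 1, r_2 = -3/5.
Take r = r_1 = 1. Let y(x) = x^r sum_{n>=0} a_n x^n with a_0 = 1.
Substitute y = x^r sum a_n x^n and match x^{r+n}. The recurrence is
  D(n) a_n + 3 a_{n-1} - 1 a_{n-2} = 0,  where D(n) = (r+n)(r+n-1) + (3/5)(r+n) + (-3/5).
  a_n = [-3 a_{n-1} + 1 a_{n-2}] / D(n).
Since the indicial polynomial factors as (r - r_1)(r - r_2), D(n) = (r_1 + n - r_1)(r_1 + n - r_2) = n(n + 8/5).
Evaluating step by step (a_0 = 1):
  n = 1: D(1) = 1(1 + 8/5) = 13/5; numerator = -3(1) = -3; a_1 = (-3)/(13/5) = -15/13
  n = 2: D(2) = 2(2 + 8/5) = 36/5; numerator = -3(-15/13) + 1(1) = 58/13; a_2 = (58/13)/(36/5) = 145/234
  n = 3: D(3) = 3(3 + 8/5) = 69/5; numerator = -3(145/234) + 1(-15/13) = -235/78; a_3 = (-235/78)/(69/5) = -1175/5382
  n = 4: D(4) = 4(4 + 8/5) = 112/5; numerator = -3(-1175/5382) + 1(145/234) = 3430/2691; a_4 = (3430/2691)/(112/5) = 1225/21528

r = 1; a_0 = 1; a_1 = -15/13; a_2 = 145/234; a_3 = -1175/5382; a_4 = 1225/21528


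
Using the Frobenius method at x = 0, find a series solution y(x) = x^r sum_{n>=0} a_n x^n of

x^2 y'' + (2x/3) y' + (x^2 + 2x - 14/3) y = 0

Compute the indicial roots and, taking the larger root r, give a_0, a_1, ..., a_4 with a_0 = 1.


Write in Frobenius form y'' + (p(x)/x) y' + (q(x)/x^2) y = 0:
  p(x) = 2/3,  q(x) = x^2 + 2x - 14/3.
Indicial equation: r(r-1) + (2/3) r + (-14/3) = 0 -> roots r_1 = 7/3, r_2 = -2.
Take r = r_1 = 7/3. Let y(x) = x^r sum_{n>=0} a_n x^n with a_0 = 1.
Substitute y = x^r sum a_n x^n and match x^{r+n}. The recurrence is
  D(n) a_n + 2 a_{n-1} + 1 a_{n-2} = 0,  where D(n) = (r+n)(r+n-1) + (2/3)(r+n) + (-14/3).
  a_n = [-2 a_{n-1} - 1 a_{n-2}] / D(n).
Since the indicial polynomial factors as (r - r_1)(r - r_2), D(n) = (r_1 + n - r_1)(r_1 + n - r_2) = n(n + 13/3).
Evaluating step by step (a_0 = 1):
  n = 1: D(1) = 1(1 + 13/3) = 16/3; numerator = -2(1) = -2; a_1 = (-2)/(16/3) = -3/8
  n = 2: D(2) = 2(2 + 13/3) = 38/3; numerator = -2(-3/8) - 1(1) = -1/4; a_2 = (-1/4)/(38/3) = -3/152
  n = 3: D(3) = 3(3 + 13/3) = 22; numerator = -2(-3/152) - 1(-3/8) = 63/152; a_3 = (63/152)/(22) = 63/3344
  n = 4: D(4) = 4(4 + 13/3) = 100/3; numerator = -2(63/3344) - 1(-3/152) = -15/836; a_4 = (-15/836)/(100/3) = -9/16720

r = 7/3; a_0 = 1; a_1 = -3/8; a_2 = -3/152; a_3 = 63/3344; a_4 = -9/16720


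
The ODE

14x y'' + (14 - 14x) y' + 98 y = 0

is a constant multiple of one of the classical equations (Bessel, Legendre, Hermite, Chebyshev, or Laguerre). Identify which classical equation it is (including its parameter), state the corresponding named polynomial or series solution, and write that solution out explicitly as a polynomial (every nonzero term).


All three coefficients share the factor 14; dividing through by 14 gives  x y'' + (1 - x) y' + 7 y = 0.
This matches the Laguerre equation x y'' + (1 - x) y' + n y = 0 with n = 7; the polynomial solution is L_7(x).
With y = sum_k a_k x^k, matching x^k gives (k+1)k a_{k+1} + (k+1) a_{k+1} - k a_k + n a_k = 0, i.e. (k+1)^2 a_{k+1} = (k - n) a_k = (k - 7) a_k. The right side vanishes at k = 7, so the series terminates at degree 7.
Standard normalization L_n(0) = 1 gives a_0 = 1. Work upward with a_{k+1} = (k - 7) a_k / (k+1)^2:
  a_1 = (0 - 7)(1) / 1^2 = -7/1 = -7
  a_2 = (1 - 7)(-7) / 2^2 = 42/4 = 21/2
  a_3 = (2 - 7)(21/2) / 3^2 = (-105/2)/9 = -35/6
  a_4 = (3 - 7)(-35/6) / 4^2 = (70/3)/16 = 35/24
  a_5 = (4 - 7)(35/24) / 5^2 = (-35/8)/25 = -7/40
  a_6 = (5 - 7)(-7/40) / 6^2 = (7/20)/36 = 7/720
  a_7 = (6 - 7)(7/720) / 7^2 = (-7/720)/49 = -1/5040
Hence L_7(x) = -x^7/5040 + 7 x^6/720 - 7 x^5/40 + 35 x^4/24 - 35 x^3/6 + 21 x^2/2 - 7 x + 1.

L_7(x); series = -x^7/5040 + 7 x^6/720 - 7 x^5/40 + 35 x^4/24 - 35 x^3/6 + 21 x^2/2 - 7 x + 1


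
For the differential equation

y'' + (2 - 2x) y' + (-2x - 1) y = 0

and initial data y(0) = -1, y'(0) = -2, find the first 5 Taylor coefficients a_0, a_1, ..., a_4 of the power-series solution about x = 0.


Ansatz: y(x) = sum_{n>=0} a_n x^n, so y'(x) = sum_{n>=1} n a_n x^(n-1) and y''(x) = sum_{n>=2} n(n-1) a_n x^(n-2).
Substitute into P(x) y'' + Q(x) y' + R(x) y = 0 with P(x) = 1, Q(x) = 2 - 2x, R(x) = -2x - 1, and match powers of x.
Initial conditions: a_0 = -1, a_1 = -2.
Setting the coefficient of each power of x to zero and solving order by order (substituting the coefficients already found):
  x^0: 2 a_2 + 2 a_1 - a_0 = 0  ->  2 a_2 = -2 a_1 + a_0 = 3  ->  a_2 = 3/2
  x^1: 6 a_3 + 4 a_2 - 3 a_1 - 2 a_0 = 0  ->  6 a_3 = -4 a_2 + 3 a_1 + 2 a_0 = -14  ->  a_3 = -7/3
  x^2: 12 a_4 + 6 a_3 - 5 a_2 - 2 a_1 = 0  ->  12 a_4 = -6 a_3 + 5 a_2 + 2 a_1 = 35/2  ->  a_4 = 35/24
Truncated series: y(x) = -1 - 2 x + (3/2) x^2 - (7/3) x^3 + (35/24) x^4 + O(x^5).

a_0 = -1; a_1 = -2; a_2 = 3/2; a_3 = -7/3; a_4 = 35/24


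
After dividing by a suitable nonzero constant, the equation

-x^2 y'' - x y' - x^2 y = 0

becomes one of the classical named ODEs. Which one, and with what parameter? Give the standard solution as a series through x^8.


All three coefficients share the factor -1; dividing through by -1 gives  x^2 y'' + x y' + x^2 y = 0.
This matches the Bessel equation x^2 y'' + x y' + (x^2 - nu^2) y = 0 with nu^2 = 0, so nu = 0; the solution bounded at x = 0 is J_0(x).
Frobenius at x = 0: indicial roots ±nu; for r = nu the recurrence k(k + 2nu) c_k = -c_{k-2} gives the standard series J_nu(x) = sum_{k>=0} (-1)^k / (k! (k+nu)!) (x/2)^(2k+nu). Evaluate the first 5 terms:
  k = 0: (-1)^0 / (0! * 0! * 2^0) x^0 = 1/(1*1*1) x^0 = (1) x^0
  k = 1: (-1)^1 / (1! * 1! * 2^2) x^2 = -1/(1*1*4) x^2 = (-1/4) x^2
  k = 2: (-1)^2 / (2! * 2! * 2^4) x^4 = 1/(2*2*16) x^4 = (1/64) x^4
  k = 3: (-1)^3 / (3! * 3! * 2^6) x^6 = -1/(6*6*64) x^6 = (-1/2304) x^6
  k = 4: (-1)^4 / (4! * 4! * 2^8) x^8 = 1/(24*24*256) x^8 = (1/147456) x^8
Hence J_0(x) = x^8/147456 - x^6/2304 + x^4/64 - x^2/4 + 1 + ....

J_0(x); series = x^8/147456 - x^6/2304 + x^4/64 - x^2/4 + 1


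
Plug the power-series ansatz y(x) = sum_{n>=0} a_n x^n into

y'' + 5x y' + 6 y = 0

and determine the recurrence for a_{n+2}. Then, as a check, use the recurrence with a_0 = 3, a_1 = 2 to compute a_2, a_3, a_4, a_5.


Substitute y = sum_n a_n x^n.
y''(x) has coefficient (n+2)(n+1) a_{n+2} at x^n;
5 x y'(x) has coefficient 5 n a_n at x^n (shift);
6 y(x) has coefficient 6 a_n at x^n.
Matching x^n: (n+2)(n+1) a_{n+2} + (5n + 6) a_n = 0.
Thus a_{n+2} = (-5n - 6) / ((n+1)(n+2)) * a_n.

Check with a_0 = 3, a_1 = 2 (apply the recurrence for n = 0, 1, 2, 3): a_0 = 3, a_1 = 2, a_2 = -9, a_3 = -11/3, a_4 = 12, a_5 = 77/20.

a_(n+2) = (-5n - 6) / ((n+1)(n+2)) * a_n; check: a_0 = 3, a_1 = 2, a_2 = -9, a_3 = -11/3, a_4 = 12, a_5 = 77/20


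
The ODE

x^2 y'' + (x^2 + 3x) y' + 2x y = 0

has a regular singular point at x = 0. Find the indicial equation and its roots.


Divide by x^2 to reach normal form y'' + P_1(x) y' + P_2(x) y = 0 with P_1(x) = 1 + 3/x and P_2(x) = 2/x.
x = 0 is a singular point because the y'-coefficient 1 + 3/x has a pole at x = 0 and the y-coefficient 2/x has a pole at x = 0.
It is a regular singular point because x P_1(x) = p(x) = x + 3 and x^2 P_2(x) = q(x) = 2x are polynomials, hence analytic at x = 0.
p(0) = 3,  q(0) = 0.
Indicial equation: r(r-1) + p(0) r + q(0) = 0, i.e. r^2 + (p(0) - 1) r + q(0) = 0, i.e. r^2 + 2 r = 0.
Discriminant: (2)^2 - 4(0) = 4, so r = (-2 ± 2)/2.
Solving: r_1 = 0, r_2 = -2.

indicial: r^2 + 2 r = 0; roots r_1 = 0, r_2 = -2


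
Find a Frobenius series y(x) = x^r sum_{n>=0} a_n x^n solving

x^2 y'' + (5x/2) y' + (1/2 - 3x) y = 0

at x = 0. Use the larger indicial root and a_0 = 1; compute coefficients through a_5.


Write in Frobenius form y'' + (p(x)/x) y' + (q(x)/x^2) y = 0:
  p(x) = 5/2,  q(x) = 1/2 - 3x.
Indicial equation: r(r-1) + (5/2) r + (1/2) = 0 -> roots r_1 = -1/2, r_2 = -1.
Take r = r_1 = -1/2. Let y(x) = x^r sum_{n>=0} a_n x^n with a_0 = 1.
Substitute y = x^r sum a_n x^n and match x^{r+n}. The recurrence is
  D(n) a_n - 3 a_{n-1} = 0,  where D(n) = (r+n)(r+n-1) + (5/2)(r+n) + (1/2).
  a_n = 3 / D(n) * a_{n-1}.
Since the indicial polynomial factors as (r - r_1)(r - r_2), D(n) = (r_1 + n - r_1)(r_1 + n - r_2) = n(n + 1/2).
Evaluating step by step (a_0 = 1):
  n = 1: D(1) = 1(1 + 1/2) = 3/2; numerator = 3(1) = 3; a_1 = (3)/(3/2) = 2
  n = 2: D(2) = 2(2 + 1/2) = 5; numerator = 3(2) = 6; a_2 = (6)/(5) = 6/5
  n = 3: D(3) = 3(3 + 1/2) = 21/2; numerator = 3(6/5) = 18/5; a_3 = (18/5)/(21/2) = 12/35
  n = 4: D(4) = 4(4 + 1/2) = 18; numerator = 3(12/35) = 36/35; a_4 = (36/35)/(18) = 2/35
  n = 5: D(5) = 5(5 + 1/2) = 55/2; numerator = 3(2/35) = 6/35; a_5 = (6/35)/(55/2) = 12/1925

r = -1/2; a_0 = 1; a_1 = 2; a_2 = 6/5; a_3 = 12/35; a_4 = 2/35; a_5 = 12/1925


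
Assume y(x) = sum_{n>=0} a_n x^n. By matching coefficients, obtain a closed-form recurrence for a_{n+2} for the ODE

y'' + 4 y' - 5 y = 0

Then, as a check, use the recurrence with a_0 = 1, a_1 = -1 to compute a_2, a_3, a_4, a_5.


Substitute y = sum_n a_n x^n.
y''(x) has coefficient (n+2)(n+1) a_{n+2} at x^n;
4 y'(x) has coefficient 4 (n+1) a_{n+1} at x^n;
-5 y(x) has coefficient -5 a_n at x^n.
Matching x^n: (n+2)(n+1) a_{n+2} + 4 (n+1) a_{n+1} - 5 a_n = 0.
Thus a_{n+2} = [-4 (n+1) a_{n+1} + 5 a_n] / ((n+1)(n+2)).

Check with a_0 = 1, a_1 = -1 (apply the recurrence for n = 0, 1, 2, 3): a_0 = 1, a_1 = -1, a_2 = 9/2, a_3 = -41/6, a_4 = 209/24, a_5 = -347/40.

a_(n+2) = [-4 (n+1) a_(n+1) + 5 a_n] / ((n+1)(n+2)); check: a_0 = 1, a_1 = -1, a_2 = 9/2, a_3 = -41/6, a_4 = 209/24, a_5 = -347/40


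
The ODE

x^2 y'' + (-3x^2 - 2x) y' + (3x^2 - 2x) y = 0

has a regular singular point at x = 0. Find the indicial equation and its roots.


Divide by x^2 to reach normal form y'' + P_1(x) y' + P_2(x) y = 0 with P_1(x) = -3 - 2/x and P_2(x) = 3 - 2/x.
x = 0 is a singular point because the y'-coefficient -3 - 2/x has a pole at x = 0 and the y-coefficient 3 - 2/x has a pole at x = 0.
It is a regular singular point because x P_1(x) = p(x) = -3x - 2 and x^2 P_2(x) = q(x) = 3x^2 - 2x are polynomials, hence analytic at x = 0.
p(0) = -2,  q(0) = 0.
Indicial equation: r(r-1) + p(0) r + q(0) = 0, i.e. r^2 + (p(0) - 1) r + q(0) = 0, i.e. r^2 - 3 r = 0.
Discriminant: (-3)^2 - 4(0) = 9, so r = (3 ± 3)/2.
Solving: r_1 = 3, r_2 = 0.

indicial: r^2 - 3 r = 0; roots r_1 = 3, r_2 = 0
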